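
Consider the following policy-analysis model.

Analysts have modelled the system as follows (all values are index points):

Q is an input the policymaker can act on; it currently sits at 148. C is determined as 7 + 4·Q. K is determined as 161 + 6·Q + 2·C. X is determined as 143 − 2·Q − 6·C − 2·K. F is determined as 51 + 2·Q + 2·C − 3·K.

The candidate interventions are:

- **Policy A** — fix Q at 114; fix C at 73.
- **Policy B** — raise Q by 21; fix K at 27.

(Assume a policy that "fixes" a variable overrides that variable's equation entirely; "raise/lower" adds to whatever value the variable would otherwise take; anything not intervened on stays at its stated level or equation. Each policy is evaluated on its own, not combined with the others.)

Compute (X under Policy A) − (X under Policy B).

1842

Policy A (Q := 114, C := 73):
  Q = 114
  C = 73
  K = 161 + 6·114 + 2·73 = 991
  X = 143 − 2·114 − 6·73 − 2·991 = -2505
Policy B (Q + 21, K := 27):
  Q = 148 + 21 = 169
  C = 7 + 4·169 = 683
  K = 27
  X = 143 − 2·169 − 6·683 − 2·27 = -4347
X: -2505 − (-4347) = 1842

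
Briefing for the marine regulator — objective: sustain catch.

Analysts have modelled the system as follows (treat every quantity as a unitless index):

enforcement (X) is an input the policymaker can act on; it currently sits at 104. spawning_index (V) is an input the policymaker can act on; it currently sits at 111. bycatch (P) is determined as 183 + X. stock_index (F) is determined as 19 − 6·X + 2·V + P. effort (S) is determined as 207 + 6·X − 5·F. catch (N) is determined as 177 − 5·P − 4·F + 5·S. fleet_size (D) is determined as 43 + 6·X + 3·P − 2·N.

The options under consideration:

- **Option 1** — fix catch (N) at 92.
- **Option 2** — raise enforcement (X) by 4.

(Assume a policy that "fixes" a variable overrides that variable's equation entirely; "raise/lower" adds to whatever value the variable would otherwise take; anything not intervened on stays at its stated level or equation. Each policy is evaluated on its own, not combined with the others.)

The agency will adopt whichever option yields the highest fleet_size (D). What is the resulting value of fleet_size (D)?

1344

Option 1 (N := 92):
  X = 104
  V = 111
  P = 183 + 104 = 287
  F = 19 − 6·104 + 2·111 + 287 = -96
  S = 207 + 6·104 − 5·(-96) = 1311
  N = 92
  D = 43 + 6·104 + 3·287 − 2·92 = 1344
Option 2 (X + 4):
  X = 104 + 4 = 108
  V = 111
  P = 183 + 108 = 291
  F = 19 − 6·108 + 2·111 + 291 = -116
  S = 207 + 6·108 − 5·(-116) = 1435
  N = 177 − 5·291 − 4·(-116) + 5·1435 = 6361
  D = 43 + 6·108 + 3·291 − 2·6361 = -11158
Comparing — Option 1: D=1344, Option 2: D=-11158. Highest is 1344 (Option 1).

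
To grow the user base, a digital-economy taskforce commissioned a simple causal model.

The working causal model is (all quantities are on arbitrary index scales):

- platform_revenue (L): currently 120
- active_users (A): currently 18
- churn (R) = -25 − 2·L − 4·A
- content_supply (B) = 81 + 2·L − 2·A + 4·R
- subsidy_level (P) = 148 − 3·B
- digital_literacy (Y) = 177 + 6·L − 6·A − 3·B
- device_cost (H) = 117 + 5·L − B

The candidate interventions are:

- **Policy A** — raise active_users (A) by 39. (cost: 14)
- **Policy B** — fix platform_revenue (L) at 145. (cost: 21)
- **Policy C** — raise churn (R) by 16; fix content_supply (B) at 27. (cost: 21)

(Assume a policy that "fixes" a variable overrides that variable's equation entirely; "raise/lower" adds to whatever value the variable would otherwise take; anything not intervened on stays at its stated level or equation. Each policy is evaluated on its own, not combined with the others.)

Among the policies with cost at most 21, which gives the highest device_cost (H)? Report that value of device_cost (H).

Policy A (A + 39):
  L = 120
  A = 18 + 39 = 57
  R = -25 − 2·120 − 4·57 = -493
  B = 81 + 2·120 − 2·57 + 4·(-493) = -1765
  H = 117 + 5·120 − (-1765) = 2482
Policy B (L := 145):
  L = 145
  A = 18
  R = -25 − 2·145 − 4·18 = -387
  B = 81 + 2·145 − 2·18 + 4·(-387) = -1213
  H = 117 + 5·145 − (-1213) = 2055
Policy C (R + 16, B := 27):
  L = 120
  A = 18
  R = -25 − 2·120 − 4·18 (+16 from intervention) = -321
  B = 27
  H = 117 + 5·120 − 27 = 690
Comparing — Policy A: H=2482, Policy B: H=2055, Policy C: H=690. Highest is 2482 (Policy A).

2482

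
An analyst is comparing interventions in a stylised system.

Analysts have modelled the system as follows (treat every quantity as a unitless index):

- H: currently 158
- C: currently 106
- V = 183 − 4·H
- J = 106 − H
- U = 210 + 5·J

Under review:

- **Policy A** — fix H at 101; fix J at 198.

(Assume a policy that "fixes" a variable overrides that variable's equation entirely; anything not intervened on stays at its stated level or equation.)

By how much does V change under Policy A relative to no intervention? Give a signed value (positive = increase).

Baseline:
  H = 158
  V = 183 − 4·158 = -449
Policy A (H := 101, J := 198):
  H = 101
  V = 183 − 4·101 = -221
Change in V: -221 − (-449) = 228

228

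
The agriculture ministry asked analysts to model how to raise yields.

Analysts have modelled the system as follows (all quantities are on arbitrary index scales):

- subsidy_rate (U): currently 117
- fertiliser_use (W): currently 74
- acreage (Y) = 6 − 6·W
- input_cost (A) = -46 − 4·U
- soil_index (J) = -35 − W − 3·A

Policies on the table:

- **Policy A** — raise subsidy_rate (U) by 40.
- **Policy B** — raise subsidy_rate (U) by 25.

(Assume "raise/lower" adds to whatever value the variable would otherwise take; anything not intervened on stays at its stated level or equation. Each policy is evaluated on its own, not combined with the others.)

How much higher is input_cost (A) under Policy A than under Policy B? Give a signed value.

-60

Policy A (U + 40):
  U = 117 + 40 = 157
  A = -46 − 4·157 = -674
Policy B (U + 25):
  U = 117 + 25 = 142
  A = -46 − 4·142 = -614
A: -674 − (-614) = -60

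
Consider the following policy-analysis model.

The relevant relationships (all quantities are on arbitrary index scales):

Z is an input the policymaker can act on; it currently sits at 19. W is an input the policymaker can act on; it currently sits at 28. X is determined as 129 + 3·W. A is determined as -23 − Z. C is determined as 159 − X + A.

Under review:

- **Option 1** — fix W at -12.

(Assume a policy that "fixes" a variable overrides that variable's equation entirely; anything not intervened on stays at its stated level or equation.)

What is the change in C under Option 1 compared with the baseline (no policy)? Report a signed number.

120

Baseline:
  Z = 19
  W = 28
  X = 129 + 3·28 = 213
  A = -23 − 19 = -42
  C = 159 − 213 + (-42) = -96
Option 1 (W := -12):
  Z = 19
  W = -12
  X = 129 + 3·(-12) = 93
  A = -23 − 19 = -42
  C = 159 − 93 + (-42) = 24
Change in C: 24 − (-96) = 120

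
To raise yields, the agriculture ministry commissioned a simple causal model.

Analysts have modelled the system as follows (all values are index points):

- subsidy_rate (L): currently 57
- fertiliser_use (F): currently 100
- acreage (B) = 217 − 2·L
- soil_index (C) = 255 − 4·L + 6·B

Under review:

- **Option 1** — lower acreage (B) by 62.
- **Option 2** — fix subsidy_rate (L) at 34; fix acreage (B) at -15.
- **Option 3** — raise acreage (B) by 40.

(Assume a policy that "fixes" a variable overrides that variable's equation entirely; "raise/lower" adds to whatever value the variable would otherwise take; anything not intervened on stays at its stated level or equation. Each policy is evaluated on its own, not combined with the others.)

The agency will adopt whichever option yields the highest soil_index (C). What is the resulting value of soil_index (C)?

Option 1 (B − 62):
  L = 57
  B = 217 − 2·57 (−62 from intervention) = 41
  C = 255 − 4·57 + 6·41 = 273
Option 2 (L := 34, B := -15):
  L = 34
  B = -15
  C = 255 − 4·34 + 6·(-15) = 29
Option 3 (B + 40):
  L = 57
  B = 217 − 2·57 (+40 from intervention) = 143
  C = 255 − 4·57 + 6·143 = 885
Comparing — Option 1: C=273, Option 2: C=29, Option 3: C=885. Highest is 885 (Option 3).

885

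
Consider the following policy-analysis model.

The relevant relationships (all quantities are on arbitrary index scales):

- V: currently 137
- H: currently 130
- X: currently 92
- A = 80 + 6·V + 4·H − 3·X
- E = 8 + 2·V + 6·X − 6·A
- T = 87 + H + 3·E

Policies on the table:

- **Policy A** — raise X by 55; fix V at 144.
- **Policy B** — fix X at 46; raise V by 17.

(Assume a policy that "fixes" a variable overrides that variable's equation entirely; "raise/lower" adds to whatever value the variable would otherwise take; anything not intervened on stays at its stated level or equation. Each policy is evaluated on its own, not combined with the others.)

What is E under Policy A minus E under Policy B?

Policy A (X + 55, V := 144):
  V = 144
  H = 130
  X = 92 + 55 = 147
  A = 80 + 6·144 + 4·130 − 3·147 = 1023
  E = 8 + 2·144 + 6·147 − 6·1023 = -4960
Policy B (X := 46, V + 17):
  V = 137 + 17 = 154
  H = 130
  X = 46
  A = 80 + 6·154 + 4·130 − 3·46 = 1386
  E = 8 + 2·154 + 6·46 − 6·1386 = -7724
E: -4960 − (-7724) = 2764

2764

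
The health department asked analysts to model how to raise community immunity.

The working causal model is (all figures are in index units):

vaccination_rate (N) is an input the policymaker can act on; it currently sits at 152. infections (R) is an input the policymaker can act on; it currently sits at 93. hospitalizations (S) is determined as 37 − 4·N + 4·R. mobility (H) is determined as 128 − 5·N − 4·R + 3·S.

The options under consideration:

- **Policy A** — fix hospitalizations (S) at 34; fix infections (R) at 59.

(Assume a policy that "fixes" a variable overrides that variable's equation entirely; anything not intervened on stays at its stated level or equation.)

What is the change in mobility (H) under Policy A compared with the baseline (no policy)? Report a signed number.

835

Baseline:
  N = 152
  R = 93
  S = 37 − 4·152 + 4·93 = -199
  H = 128 − 5·152 − 4·93 + 3·(-199) = -1601
Policy A (S := 34, R := 59):
  N = 152
  R = 59
  S = 34
  H = 128 − 5·152 − 4·59 + 3·34 = -766
Change in H: -766 − (-1601) = 835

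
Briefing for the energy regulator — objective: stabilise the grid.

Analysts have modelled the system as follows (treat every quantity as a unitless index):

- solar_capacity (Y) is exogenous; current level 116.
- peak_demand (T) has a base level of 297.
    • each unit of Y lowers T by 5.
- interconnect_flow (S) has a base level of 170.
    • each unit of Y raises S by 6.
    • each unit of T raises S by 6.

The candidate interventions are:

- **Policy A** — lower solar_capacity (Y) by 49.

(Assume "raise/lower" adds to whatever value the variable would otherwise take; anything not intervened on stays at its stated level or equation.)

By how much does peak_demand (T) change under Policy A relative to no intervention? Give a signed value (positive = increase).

Baseline:
  Y = 116
  T = 297 − 5·116 = -283
Policy A (Y − 49):
  Y = 116 − 49 = 67
  T = 297 − 5·67 = -38
Change in T: -38 − (-283) = 245

245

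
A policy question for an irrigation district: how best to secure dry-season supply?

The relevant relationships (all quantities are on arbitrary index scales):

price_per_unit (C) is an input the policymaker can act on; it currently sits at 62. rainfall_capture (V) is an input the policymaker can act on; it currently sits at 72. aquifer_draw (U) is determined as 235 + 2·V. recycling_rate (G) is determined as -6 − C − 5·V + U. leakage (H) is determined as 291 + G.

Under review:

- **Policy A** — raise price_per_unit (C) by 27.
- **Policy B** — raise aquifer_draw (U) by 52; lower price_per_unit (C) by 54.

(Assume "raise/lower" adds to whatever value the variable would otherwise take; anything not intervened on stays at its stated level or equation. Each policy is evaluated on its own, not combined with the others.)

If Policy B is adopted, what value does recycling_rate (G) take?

Policy B (U + 52, C − 54):
  C = 62 − 54 = 8
  V = 72
  U = 235 + 2·72 (+52 from intervention) = 431
  G = -6 − 8 − 5·72 + 431 = 57

57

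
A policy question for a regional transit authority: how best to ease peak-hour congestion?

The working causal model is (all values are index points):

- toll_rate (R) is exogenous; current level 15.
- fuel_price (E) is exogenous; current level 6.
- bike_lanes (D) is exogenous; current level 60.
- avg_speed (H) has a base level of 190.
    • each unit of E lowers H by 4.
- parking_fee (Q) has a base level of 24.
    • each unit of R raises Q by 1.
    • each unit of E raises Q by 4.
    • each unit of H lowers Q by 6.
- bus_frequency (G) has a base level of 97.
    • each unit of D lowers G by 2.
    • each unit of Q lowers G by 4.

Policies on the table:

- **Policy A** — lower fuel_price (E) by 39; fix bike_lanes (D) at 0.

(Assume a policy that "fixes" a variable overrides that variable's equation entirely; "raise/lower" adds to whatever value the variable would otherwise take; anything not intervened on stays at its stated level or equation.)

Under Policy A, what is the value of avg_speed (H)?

322

Policy A (E − 39, D := 0):
  E = 6 − 39 = -33
  H = 190 − 4·(-33) = 322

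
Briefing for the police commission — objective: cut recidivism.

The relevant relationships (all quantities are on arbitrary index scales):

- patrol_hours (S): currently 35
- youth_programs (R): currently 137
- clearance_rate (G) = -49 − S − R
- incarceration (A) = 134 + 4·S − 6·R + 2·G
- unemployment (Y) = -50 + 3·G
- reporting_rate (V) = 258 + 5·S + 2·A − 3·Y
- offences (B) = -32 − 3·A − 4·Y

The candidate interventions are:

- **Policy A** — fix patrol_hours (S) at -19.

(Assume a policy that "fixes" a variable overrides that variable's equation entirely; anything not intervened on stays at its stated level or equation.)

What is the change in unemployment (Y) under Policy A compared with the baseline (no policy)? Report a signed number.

Baseline:
  S = 35
  R = 137
  G = -49 − 35 − 137 = -221
  Y = -50 + 3·(-221) = -713
Policy A (S := -19):
  S = -19
  R = 137
  G = -49 − (-19) − 137 = -167
  Y = -50 + 3·(-167) = -551
Change in Y: -551 − (-713) = 162

162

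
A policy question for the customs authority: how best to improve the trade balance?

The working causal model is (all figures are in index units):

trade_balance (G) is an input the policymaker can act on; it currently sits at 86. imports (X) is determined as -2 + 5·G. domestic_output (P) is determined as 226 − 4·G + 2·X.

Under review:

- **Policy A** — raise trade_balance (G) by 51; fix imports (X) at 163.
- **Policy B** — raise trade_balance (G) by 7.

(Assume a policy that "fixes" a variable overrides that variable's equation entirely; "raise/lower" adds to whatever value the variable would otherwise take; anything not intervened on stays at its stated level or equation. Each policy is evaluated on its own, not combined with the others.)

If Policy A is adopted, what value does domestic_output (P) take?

4

Policy A (G + 51, X := 163):
  G = 86 + 51 = 137
  X = 163
  P = 226 − 4·137 + 2·163 = 4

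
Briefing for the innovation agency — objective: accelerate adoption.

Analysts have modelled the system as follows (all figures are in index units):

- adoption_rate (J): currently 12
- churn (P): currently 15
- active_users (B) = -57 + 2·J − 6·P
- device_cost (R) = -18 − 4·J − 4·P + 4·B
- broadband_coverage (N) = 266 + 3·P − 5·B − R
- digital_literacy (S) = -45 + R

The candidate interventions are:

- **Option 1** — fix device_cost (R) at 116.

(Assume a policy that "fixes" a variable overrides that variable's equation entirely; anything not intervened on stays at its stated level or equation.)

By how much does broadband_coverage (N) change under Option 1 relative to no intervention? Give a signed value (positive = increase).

-734

Baseline:
  J = 12
  P = 15
  B = -57 + 2·12 − 6·15 = -123
  R = -18 − 4·12 − 4·15 + 4·(-123) = -618
  N = 266 + 3·15 − 5·(-123) − (-618) = 1544
Option 1 (R := 116):
  J = 12
  P = 15
  B = -57 + 2·12 − 6·15 = -123
  R = 116
  N = 266 + 3·15 − 5·(-123) − 116 = 810
Change in N: 810 − 1544 = -734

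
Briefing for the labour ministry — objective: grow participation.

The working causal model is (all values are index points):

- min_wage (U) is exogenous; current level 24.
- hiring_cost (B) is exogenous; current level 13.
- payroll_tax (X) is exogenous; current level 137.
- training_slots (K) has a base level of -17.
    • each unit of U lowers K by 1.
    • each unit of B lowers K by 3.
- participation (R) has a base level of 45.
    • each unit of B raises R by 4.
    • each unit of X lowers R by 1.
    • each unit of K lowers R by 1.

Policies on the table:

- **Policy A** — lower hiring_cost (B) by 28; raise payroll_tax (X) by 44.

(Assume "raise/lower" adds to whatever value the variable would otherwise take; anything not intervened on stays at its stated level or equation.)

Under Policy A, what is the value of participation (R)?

Policy A (B − 28, X + 44):
  U = 24
  B = 13 − 28 = -15
  X = 137 + 44 = 181
  K = -17 − 24 − 3·(-15) = 4
  R = 45 + 4·(-15) − 181 − 4 = -200

-200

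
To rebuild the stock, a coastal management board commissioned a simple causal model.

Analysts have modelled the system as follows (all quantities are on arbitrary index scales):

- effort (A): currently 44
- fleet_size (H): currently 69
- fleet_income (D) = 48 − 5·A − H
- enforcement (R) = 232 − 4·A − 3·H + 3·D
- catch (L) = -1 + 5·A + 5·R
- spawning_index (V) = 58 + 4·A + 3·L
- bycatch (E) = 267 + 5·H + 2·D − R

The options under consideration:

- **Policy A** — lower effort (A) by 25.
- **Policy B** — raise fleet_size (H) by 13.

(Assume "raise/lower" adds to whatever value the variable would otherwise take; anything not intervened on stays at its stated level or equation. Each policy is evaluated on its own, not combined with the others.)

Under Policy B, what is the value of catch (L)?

Policy B (H + 13):
  A = 44
  H = 69 + 13 = 82
  D = 48 − 5·44 − 82 = -254
  R = 232 − 4·44 − 3·82 + 3·(-254) = -952
  L = -1 + 5·44 + 5·(-952) = -4541

-4541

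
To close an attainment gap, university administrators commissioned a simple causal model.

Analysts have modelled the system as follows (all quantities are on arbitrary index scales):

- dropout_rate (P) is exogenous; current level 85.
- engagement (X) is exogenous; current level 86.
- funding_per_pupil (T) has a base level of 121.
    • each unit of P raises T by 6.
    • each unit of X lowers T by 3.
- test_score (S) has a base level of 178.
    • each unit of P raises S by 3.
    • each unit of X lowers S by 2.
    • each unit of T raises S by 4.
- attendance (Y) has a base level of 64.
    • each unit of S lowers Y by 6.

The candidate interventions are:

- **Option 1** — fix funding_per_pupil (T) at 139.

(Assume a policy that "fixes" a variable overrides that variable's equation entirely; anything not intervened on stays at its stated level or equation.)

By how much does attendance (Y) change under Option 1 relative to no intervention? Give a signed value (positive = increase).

Baseline:
  P = 85
  X = 86
  T = 121 + 6·85 − 3·86 = 373
  S = 178 + 3·85 − 2·86 + 4·373 = 1753
  Y = 64 − 6·1753 = -10454
Option 1 (T := 139):
  P = 85
  X = 86
  T = 139
  S = 178 + 3·85 − 2·86 + 4·139 = 817
  Y = 64 − 6·817 = -4838
Change in Y: -4838 − (-10454) = 5616

5616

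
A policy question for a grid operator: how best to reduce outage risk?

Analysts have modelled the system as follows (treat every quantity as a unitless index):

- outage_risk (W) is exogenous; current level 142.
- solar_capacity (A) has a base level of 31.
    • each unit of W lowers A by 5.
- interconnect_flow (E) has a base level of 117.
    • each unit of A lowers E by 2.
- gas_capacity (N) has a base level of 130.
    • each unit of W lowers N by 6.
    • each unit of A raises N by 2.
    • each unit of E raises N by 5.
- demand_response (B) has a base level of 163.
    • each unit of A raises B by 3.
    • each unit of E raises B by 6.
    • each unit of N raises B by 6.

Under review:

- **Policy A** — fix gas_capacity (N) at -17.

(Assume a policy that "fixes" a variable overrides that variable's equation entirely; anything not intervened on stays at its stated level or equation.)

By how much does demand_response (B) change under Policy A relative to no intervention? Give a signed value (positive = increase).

-31872

Baseline:
  W = 142
  A = 31 − 5·142 = -679
  E = 117 − 2·(-679) = 1475
  N = 130 − 6·142 + 2·(-679) + 5·1475 = 5295
  B = 163 + 3·(-679) + 6·1475 + 6·5295 = 38746
Policy A (N := -17):
  W = 142
  A = 31 − 5·142 = -679
  E = 117 − 2·(-679) = 1475
  N = -17
  B = 163 + 3·(-679) + 6·1475 + 6·(-17) = 6874
Change in B: 6874 − 38746 = -31872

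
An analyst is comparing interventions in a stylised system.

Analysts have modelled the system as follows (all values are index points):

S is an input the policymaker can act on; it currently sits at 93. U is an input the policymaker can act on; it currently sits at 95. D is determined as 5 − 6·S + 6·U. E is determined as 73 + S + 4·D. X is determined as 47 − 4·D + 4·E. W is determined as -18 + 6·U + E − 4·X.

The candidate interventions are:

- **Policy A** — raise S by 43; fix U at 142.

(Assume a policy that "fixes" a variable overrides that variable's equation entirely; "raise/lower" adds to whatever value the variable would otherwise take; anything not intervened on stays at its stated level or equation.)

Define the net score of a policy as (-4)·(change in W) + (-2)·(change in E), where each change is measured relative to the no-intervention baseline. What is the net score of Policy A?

Baseline:
  S = 93
  U = 95
  D = 5 − 6·93 + 6·95 = 17
  E = 73 + 93 + 4·17 = 234
  X = 47 − 4·17 + 4·234 = 915
  W = -18 + 6·95 + 234 − 4·915 = -2874
Policy A (S + 43, U := 142):
  S = 93 + 43 = 136
  U = 142
  D = 5 − 6·136 + 6·142 = 41
  E = 73 + 136 + 4·41 = 373
  X = 47 − 4·41 + 4·373 = 1375
  W = -18 + 6·142 + 373 − 4·1375 = -4293
ΔW = -4293 − (-2874) = -1419; ΔE = 373 − 234 = 139
Score = (-4)·(-1419) + (-2)·139 = 5398

5398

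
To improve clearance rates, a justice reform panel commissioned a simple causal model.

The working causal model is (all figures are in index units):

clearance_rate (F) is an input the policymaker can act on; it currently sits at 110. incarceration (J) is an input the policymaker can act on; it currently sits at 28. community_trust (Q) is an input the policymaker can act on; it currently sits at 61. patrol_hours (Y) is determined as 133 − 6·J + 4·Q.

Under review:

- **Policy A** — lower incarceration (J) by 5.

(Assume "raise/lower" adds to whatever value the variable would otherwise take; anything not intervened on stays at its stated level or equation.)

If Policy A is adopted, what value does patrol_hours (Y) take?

Policy A (J − 5):
  J = 28 − 5 = 23
  Q = 61
  Y = 133 − 6·23 + 4·61 = 239

239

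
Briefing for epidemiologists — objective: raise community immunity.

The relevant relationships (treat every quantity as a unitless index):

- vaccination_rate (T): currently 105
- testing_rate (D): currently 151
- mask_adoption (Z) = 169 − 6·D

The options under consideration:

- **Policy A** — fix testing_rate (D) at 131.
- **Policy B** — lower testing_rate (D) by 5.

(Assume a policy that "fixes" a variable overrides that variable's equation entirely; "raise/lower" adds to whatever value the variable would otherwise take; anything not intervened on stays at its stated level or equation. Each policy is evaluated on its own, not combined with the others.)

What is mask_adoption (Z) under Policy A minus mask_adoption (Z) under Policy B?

90

Policy A (D := 131):
  D = 131
  Z = 169 − 6·131 = -617
Policy B (D − 5):
  D = 151 − 5 = 146
  Z = 169 − 6·146 = -707
Z: -617 − (-707) = 90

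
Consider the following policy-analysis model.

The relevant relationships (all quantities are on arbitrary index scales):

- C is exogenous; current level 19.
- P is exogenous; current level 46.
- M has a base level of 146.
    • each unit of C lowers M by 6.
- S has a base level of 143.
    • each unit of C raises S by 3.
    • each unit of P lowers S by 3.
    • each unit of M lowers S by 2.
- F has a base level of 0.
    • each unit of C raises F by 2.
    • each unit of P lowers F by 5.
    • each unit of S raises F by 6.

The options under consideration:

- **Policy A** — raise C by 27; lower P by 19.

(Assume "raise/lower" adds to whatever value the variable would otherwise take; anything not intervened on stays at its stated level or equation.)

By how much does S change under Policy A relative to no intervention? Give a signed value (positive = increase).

462

Baseline:
  C = 19
  P = 46
  M = 146 − 6·19 = 32
  S = 143 + 3·19 − 3·46 − 2·32 = -2
Policy A (C + 27, P − 19):
  C = 19 + 27 = 46
  P = 46 − 19 = 27
  M = 146 − 6·46 = -130
  S = 143 + 3·46 − 3·27 − 2·(-130) = 460
Change in S: 460 − (-2) = 462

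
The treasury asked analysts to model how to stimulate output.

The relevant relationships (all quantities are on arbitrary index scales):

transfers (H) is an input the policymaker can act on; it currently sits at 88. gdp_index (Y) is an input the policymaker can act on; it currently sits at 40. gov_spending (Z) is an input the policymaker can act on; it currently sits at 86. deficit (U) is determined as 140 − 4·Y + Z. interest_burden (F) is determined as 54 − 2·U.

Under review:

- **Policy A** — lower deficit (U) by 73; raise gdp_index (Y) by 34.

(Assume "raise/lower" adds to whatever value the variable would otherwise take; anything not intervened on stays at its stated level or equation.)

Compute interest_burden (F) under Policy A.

340

Policy A (U − 73, Y + 34):
  Y = 40 + 34 = 74
  Z = 86
  U = 140 − 4·74 + 86 (−73 from intervention) = -143
  F = 54 − 2·(-143) = 340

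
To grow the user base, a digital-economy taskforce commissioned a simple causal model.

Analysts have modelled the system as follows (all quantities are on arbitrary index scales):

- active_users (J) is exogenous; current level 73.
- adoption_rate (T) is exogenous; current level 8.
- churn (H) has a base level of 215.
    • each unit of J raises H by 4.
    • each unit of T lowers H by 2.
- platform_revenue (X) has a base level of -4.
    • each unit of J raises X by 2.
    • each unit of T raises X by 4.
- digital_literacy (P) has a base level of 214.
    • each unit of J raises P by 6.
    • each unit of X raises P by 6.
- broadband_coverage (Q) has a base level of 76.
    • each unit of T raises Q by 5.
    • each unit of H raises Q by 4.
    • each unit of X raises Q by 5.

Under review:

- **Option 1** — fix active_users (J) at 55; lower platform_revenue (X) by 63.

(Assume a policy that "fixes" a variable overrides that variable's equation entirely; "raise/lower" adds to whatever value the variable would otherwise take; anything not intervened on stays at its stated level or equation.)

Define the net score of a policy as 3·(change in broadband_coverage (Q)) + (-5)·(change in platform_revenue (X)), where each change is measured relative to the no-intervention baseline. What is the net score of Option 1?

-1854

Baseline:
  J = 73
  T = 8
  H = 215 + 4·73 − 2·8 = 491
  X = -4 + 2·73 + 4·8 = 174
  Q = 76 + 5·8 + 4·491 + 5·174 = 2950
Option 1 (J := 55, X − 63):
  J = 55
  T = 8
  H = 215 + 4·55 − 2·8 = 419
  X = -4 + 2·55 + 4·8 (−63 from intervention) = 75
  Q = 76 + 5·8 + 4·419 + 5·75 = 2167
ΔQ = 2167 − 2950 = -783; ΔX = 75 − 174 = -99
Score = 3·(-783) + (-5)·(-99) = -1854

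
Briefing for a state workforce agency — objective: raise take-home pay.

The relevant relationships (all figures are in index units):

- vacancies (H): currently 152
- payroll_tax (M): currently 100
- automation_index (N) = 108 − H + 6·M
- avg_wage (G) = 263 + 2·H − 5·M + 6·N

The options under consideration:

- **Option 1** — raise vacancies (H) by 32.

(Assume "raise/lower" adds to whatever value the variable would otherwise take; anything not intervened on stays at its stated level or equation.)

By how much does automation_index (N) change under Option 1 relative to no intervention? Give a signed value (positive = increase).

-32

Baseline:
  H = 152
  M = 100
  N = 108 − 152 + 6·100 = 556
Option 1 (H + 32):
  H = 152 + 32 = 184
  M = 100
  N = 108 − 184 + 6·100 = 524
Change in N: 524 − 556 = -32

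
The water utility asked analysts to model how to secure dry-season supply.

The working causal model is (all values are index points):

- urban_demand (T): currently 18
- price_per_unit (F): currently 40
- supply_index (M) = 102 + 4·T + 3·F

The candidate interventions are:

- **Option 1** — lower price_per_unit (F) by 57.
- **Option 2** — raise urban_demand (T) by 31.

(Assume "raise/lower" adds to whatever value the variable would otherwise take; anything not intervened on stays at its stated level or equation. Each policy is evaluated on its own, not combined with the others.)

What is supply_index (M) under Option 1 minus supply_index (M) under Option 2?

-295

Option 1 (F − 57):
  T = 18
  F = 40 − 57 = -17
  M = 102 + 4·18 + 3·(-17) = 123
Option 2 (T + 31):
  T = 18 + 31 = 49
  F = 40
  M = 102 + 4·49 + 3·40 = 418
M: 123 − 418 = -295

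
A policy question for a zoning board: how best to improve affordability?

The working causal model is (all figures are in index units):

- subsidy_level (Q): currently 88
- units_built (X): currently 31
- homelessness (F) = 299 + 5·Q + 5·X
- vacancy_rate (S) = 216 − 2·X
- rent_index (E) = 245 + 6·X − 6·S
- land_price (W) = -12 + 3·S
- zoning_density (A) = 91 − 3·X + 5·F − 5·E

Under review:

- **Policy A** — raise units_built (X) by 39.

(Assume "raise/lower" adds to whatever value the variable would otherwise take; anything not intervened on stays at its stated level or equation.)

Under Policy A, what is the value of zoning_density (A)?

4281

Policy A (X + 39):
  Q = 88
  X = 31 + 39 = 70
  F = 299 + 5·88 + 5·70 = 1089
  S = 216 − 2·70 = 76
  E = 245 + 6·70 − 6·76 = 209
  A = 91 − 3·70 + 5·1089 − 5·209 = 4281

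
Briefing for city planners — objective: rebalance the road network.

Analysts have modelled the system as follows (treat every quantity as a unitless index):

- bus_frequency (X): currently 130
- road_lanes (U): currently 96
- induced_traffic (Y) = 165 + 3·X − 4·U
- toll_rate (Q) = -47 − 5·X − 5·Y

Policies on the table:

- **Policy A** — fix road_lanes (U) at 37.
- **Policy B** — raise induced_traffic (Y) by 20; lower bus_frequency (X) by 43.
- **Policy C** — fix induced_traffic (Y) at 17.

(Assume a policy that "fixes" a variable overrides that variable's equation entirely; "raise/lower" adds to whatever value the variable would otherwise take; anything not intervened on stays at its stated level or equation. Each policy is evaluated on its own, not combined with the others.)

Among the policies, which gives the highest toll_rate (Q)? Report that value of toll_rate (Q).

Policy A (U := 37):
  X = 130
  U = 37
  Y = 165 + 3·130 − 4·37 = 407
  Q = -47 − 5·130 − 5·407 = -2732
Policy B (Y + 20, X − 43):
  X = 130 − 43 = 87
  U = 96
  Y = 165 + 3·87 − 4·96 (+20 from intervention) = 62
  Q = -47 − 5·87 − 5·62 = -792
Policy C (Y := 17):
  X = 130
  U = 96
  Y = 17
  Q = -47 − 5·130 − 5·17 = -782
Comparing — Policy A: Q=-2732, Policy B: Q=-792, Policy C: Q=-782. Highest is -782 (Policy C).

-782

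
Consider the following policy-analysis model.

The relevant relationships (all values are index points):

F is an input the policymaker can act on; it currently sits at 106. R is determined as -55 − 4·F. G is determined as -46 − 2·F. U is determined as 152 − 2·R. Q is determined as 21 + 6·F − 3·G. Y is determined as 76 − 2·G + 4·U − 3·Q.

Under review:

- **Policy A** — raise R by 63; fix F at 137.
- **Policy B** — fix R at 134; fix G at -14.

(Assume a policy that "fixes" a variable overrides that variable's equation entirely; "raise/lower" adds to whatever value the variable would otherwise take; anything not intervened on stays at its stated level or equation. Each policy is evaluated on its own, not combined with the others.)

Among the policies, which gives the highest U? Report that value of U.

1232

Policy A (R + 63, F := 137):
  F = 137
  R = -55 − 4·137 (+63 from intervention) = -540
  U = 152 − 2·(-540) = 1232
Policy B (R := 134, G := -14):
  F = 106
  R = 134
  U = 152 − 2·134 = -116
Comparing — Policy A: U=1232, Policy B: U=-116. Highest is 1232 (Policy A).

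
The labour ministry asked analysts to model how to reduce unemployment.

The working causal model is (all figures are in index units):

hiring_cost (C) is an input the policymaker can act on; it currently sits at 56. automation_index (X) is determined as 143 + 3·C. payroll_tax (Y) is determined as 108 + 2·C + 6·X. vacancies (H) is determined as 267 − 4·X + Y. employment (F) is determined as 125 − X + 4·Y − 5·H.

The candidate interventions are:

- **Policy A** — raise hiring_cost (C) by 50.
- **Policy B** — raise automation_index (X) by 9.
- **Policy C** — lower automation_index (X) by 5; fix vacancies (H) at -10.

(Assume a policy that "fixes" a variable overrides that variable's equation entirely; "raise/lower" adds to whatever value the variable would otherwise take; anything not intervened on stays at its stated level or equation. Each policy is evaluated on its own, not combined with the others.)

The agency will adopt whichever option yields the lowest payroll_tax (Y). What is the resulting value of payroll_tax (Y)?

2056

Policy A (C + 50):
  C = 56 + 50 = 106
  X = 143 + 3·106 = 461
  Y = 108 + 2·106 + 6·461 = 3086
Policy B (X + 9):
  C = 56
  X = 143 + 3·56 (+9 from intervention) = 320
  Y = 108 + 2·56 + 6·320 = 2140
Policy C (X − 5, H := -10):
  C = 56
  X = 143 + 3·56 (−5 from intervention) = 306
  Y = 108 + 2·56 + 6·306 = 2056
Comparing — Policy A: Y=3086, Policy B: Y=2140, Policy C: Y=2056. Lowest is 2056 (Policy C).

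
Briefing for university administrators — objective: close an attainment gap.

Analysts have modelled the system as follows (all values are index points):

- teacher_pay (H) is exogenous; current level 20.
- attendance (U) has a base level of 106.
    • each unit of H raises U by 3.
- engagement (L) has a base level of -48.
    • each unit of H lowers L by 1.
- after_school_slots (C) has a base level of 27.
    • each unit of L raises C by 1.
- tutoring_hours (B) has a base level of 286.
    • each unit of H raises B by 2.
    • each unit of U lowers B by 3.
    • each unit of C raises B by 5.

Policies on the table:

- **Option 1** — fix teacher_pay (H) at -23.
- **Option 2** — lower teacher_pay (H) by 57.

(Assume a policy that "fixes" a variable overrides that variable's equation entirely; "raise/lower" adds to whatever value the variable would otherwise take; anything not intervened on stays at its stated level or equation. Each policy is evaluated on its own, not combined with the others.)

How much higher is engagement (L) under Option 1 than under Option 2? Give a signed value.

Option 1 (H := -23):
  H = -23
  L = -48 − (-23) = -25
Option 2 (H − 57):
  H = 20 − 57 = -37
  L = -48 − (-37) = -11
L: -25 − (-11) = -14

-14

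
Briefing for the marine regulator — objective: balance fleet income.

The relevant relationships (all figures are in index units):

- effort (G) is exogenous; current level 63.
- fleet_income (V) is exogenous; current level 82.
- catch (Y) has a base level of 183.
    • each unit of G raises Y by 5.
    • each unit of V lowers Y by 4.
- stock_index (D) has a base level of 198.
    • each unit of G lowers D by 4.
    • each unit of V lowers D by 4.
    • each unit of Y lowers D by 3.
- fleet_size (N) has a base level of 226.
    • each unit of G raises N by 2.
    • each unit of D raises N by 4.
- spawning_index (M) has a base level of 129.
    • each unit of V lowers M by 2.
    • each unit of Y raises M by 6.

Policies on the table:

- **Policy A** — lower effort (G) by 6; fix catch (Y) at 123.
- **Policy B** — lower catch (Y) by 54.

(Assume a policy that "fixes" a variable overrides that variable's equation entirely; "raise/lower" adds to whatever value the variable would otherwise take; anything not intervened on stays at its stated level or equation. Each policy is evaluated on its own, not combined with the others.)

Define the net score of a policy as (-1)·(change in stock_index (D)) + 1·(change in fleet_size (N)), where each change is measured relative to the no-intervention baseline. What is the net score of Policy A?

Baseline:
  G = 63
  V = 82
  Y = 183 + 5·63 − 4·82 = 170
  D = 198 − 4·63 − 4·82 − 3·170 = -892
  N = 226 + 2·63 + 4·(-892) = -3216
Policy A (G − 6, Y := 123):
  G = 63 − 6 = 57
  V = 82
  Y = 123
  D = 198 − 4·57 − 4·82 − 3·123 = -727
  N = 226 + 2·57 + 4·(-727) = -2568
ΔD = -727 − (-892) = 165; ΔN = -2568 − (-3216) = 648
Score = (-1)·165 + 1·648 = 483

483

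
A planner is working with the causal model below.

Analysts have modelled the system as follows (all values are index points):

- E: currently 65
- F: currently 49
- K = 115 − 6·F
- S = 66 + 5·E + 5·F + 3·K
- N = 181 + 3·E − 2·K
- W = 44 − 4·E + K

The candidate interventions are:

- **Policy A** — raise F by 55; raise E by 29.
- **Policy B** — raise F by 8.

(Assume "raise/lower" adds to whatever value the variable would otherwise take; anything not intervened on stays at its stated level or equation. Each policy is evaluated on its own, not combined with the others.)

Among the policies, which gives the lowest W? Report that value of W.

-841

Policy A (F + 55, E + 29):
  E = 65 + 29 = 94
  F = 49 + 55 = 104
  K = 115 − 6·104 = -509
  W = 44 − 4·94 + (-509) = -841
Policy B (F + 8):
  E = 65
  F = 49 + 8 = 57
  K = 115 − 6·57 = -227
  W = 44 − 4·65 + (-227) = -443
Comparing — Policy A: W=-841, Policy B: W=-443. Lowest is -841 (Policy A).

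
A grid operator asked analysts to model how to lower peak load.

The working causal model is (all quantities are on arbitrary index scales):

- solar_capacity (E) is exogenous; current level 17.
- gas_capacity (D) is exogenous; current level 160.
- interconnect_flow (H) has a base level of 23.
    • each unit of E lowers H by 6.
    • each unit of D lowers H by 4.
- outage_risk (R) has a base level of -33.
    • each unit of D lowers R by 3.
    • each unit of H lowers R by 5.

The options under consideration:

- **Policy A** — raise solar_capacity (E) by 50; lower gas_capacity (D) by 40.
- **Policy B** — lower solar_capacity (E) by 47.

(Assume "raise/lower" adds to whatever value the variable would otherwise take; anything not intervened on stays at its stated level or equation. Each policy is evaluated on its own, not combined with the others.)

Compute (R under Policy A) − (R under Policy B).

Policy A (E + 50, D − 40):
  E = 17 + 50 = 67
  D = 160 − 40 = 120
  H = 23 − 6·67 − 4·120 = -859
  R = -33 − 3·120 − 5·(-859) = 3902
Policy B (E − 47):
  E = 17 − 47 = -30
  D = 160
  H = 23 − 6·(-30) − 4·160 = -437
  R = -33 − 3·160 − 5·(-437) = 1672
R: 3902 − 1672 = 2230

2230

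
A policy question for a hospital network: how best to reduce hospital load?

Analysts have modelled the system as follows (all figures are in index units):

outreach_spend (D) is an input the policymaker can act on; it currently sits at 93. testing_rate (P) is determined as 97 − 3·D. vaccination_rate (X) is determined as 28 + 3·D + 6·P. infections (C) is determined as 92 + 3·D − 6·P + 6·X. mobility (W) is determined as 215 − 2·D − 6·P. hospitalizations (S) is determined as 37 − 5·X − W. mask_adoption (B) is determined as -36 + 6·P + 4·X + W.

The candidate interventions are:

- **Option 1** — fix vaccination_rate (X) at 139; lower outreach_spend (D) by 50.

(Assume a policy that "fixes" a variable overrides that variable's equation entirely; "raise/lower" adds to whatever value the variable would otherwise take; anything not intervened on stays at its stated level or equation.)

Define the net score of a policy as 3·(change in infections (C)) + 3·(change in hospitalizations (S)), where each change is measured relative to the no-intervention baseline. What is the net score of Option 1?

2022

Baseline:
  D = 93
  P = 97 − 3·93 = -182
  X = 28 + 3·93 + 6·(-182) = -785
  C = 92 + 3·93 − 6·(-182) + 6·(-785) = -3247
  W = 215 − 2·93 − 6·(-182) = 1121
  S = 37 − 5·(-785) − 1121 = 2841
Option 1 (X := 139, D − 50):
  D = 93 − 50 = 43
  P = 97 − 3·43 = -32
  X = 139
  C = 92 + 3·43 − 6·(-32) + 6·139 = 1247
  W = 215 − 2·43 − 6·(-32) = 321
  S = 37 − 5·139 − 321 = -979
ΔC = 1247 − (-3247) = 4494; ΔS = -979 − 2841 = -3820
Score = 3·4494 + 3·(-3820) = 2022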